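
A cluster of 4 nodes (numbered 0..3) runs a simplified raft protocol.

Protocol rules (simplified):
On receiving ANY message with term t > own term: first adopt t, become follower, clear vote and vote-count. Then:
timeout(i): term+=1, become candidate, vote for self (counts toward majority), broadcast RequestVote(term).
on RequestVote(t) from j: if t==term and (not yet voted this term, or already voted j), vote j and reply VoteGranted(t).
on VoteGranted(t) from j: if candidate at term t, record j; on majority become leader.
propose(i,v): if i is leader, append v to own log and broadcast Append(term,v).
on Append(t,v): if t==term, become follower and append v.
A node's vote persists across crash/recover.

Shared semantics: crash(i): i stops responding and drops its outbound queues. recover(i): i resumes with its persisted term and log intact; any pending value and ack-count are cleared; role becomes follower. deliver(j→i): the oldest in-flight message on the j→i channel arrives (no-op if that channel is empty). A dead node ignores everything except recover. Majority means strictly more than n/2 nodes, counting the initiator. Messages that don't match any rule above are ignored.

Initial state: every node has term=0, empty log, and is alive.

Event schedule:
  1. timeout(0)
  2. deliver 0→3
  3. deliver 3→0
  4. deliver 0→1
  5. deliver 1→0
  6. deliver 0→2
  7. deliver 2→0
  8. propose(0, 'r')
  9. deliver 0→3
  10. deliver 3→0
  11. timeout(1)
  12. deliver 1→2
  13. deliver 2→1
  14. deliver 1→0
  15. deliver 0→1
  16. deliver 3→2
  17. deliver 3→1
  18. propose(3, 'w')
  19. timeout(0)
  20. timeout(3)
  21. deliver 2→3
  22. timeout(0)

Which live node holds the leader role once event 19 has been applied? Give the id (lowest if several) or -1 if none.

step 1 timeout(0): 0={cand,t=1,log=-}
step 2 deliver 0→3: 3={foll,t=1,log=-}
step 3 deliver 3→0: —
step 4 deliver 0→1: 1={foll,t=1,log=-}
step 5 deliver 1→0: 0={lead,t=1,log=-}
step 6 deliver 0→2: 2={foll,t=1,log=-}
step 7 deliver 2→0: —
step 8 propose(0,'r'): 0={lead,t=1,log=r}
step 9 deliver 0→3: 3={foll,t=1,log=r}
step 10 deliver 3→0: —
step 11 timeout(1): 1={cand,t=2,log=-}
step 12 deliver 1→2: 2={foll,t=2,log=-}
step 13 deliver 2→1: —
step 14 deliver 1→0: 0={foll,t=2,log=r}
step 15 deliver 0→1: —
step 16 deliver 3→2: —
step 17 deliver 3→1: —
step 18 propose(3,'w'): —
step 19 timeout(0): 0={cand,t=3,log=r}

-1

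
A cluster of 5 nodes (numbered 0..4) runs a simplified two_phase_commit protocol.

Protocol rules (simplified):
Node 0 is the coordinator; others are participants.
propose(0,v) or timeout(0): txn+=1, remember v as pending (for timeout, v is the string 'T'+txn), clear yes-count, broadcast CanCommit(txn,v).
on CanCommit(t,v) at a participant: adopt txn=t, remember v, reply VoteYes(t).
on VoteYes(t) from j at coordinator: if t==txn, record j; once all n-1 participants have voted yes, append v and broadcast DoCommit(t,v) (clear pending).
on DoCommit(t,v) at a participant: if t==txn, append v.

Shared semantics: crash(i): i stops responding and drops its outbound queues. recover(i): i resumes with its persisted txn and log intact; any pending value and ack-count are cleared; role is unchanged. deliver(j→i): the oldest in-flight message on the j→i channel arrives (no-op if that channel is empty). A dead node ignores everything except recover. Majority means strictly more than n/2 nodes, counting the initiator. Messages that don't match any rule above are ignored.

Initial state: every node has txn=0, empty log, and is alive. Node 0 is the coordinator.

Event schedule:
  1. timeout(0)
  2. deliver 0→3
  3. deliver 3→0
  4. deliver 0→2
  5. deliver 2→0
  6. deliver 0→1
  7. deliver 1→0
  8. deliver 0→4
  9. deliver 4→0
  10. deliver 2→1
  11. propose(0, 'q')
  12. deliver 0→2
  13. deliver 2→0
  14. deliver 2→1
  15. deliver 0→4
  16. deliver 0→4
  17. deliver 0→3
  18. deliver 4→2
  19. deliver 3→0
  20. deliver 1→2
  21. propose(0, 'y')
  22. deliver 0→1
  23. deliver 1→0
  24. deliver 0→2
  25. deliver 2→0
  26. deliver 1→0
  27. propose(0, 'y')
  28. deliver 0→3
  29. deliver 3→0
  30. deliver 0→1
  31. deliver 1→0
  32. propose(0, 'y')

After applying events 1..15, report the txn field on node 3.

1

1. timeout(0):  <0:coor t1 ->
2. deliver 0→3:  <3:part t1 ->
3. deliver 3→0:  nop
4. deliver 0→2:  <2:part t1 ->
5. deliver 2→0:  nop
6. deliver 0→1:  <1:part t1 ->
7. deliver 1→0:  nop
8. deliver 0→4:  <4:part t1 ->
9. deliver 4→0:  <0:coor t1 T1>
10. deliver 2→1:  nop
11. propose(0,'q'):  <0:coor t2 T1>
12. deliver 0→2:  <2:part t1 T1>
13. deliver 2→0:  nop
14. deliver 2→1:  nop
15. deliver 0→4:  <4:part t1 T1>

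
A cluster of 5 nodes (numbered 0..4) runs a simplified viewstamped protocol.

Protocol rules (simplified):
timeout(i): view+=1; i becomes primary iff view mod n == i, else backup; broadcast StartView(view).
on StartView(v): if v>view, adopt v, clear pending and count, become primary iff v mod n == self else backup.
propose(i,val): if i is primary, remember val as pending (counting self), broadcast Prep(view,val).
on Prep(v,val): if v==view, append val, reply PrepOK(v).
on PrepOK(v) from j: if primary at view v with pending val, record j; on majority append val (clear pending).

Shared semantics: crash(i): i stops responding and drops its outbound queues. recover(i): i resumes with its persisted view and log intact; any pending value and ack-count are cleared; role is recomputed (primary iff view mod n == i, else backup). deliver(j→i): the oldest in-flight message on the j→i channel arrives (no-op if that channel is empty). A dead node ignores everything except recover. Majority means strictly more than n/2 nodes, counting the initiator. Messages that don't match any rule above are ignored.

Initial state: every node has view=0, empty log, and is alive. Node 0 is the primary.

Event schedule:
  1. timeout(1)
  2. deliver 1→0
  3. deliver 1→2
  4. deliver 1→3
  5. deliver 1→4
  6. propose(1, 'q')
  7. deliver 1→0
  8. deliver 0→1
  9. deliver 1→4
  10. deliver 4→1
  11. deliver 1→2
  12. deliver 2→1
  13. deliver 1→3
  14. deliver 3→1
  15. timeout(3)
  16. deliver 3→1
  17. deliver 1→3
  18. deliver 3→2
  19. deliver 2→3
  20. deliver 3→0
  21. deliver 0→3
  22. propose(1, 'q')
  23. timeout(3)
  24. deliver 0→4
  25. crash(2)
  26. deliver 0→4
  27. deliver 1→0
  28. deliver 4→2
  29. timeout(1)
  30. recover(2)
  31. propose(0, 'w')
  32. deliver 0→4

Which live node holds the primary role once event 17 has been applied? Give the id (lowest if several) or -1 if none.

e1 timeout(1): 1[prim,v=1,-]
e2 deliver 1→0: 0[back,v=1,-]
e3 deliver 1→2: 2[back,v=1,-]
e4 deliver 1→3: 3[back,v=1,-]
e5 deliver 1→4: 4[back,v=1,-]
e6 propose(1,'q'): ·
e7 deliver 1→0: 0[back,v=1,q]
e8 deliver 0→1: ·
e9 deliver 1→4: 4[back,v=1,q]
e10 deliver 4→1: 1[prim,v=1,q]
e11 deliver 1→2: 2[back,v=1,q]
e12 deliver 2→1: ·
e13 deliver 1→3: 3[back,v=1,q]
e14 deliver 3→1: ·
e15 timeout(3): 3[back,v=2,q]
e16 deliver 3→1: 1[back,v=2,q]
e17 deliver 1→3: ·

-1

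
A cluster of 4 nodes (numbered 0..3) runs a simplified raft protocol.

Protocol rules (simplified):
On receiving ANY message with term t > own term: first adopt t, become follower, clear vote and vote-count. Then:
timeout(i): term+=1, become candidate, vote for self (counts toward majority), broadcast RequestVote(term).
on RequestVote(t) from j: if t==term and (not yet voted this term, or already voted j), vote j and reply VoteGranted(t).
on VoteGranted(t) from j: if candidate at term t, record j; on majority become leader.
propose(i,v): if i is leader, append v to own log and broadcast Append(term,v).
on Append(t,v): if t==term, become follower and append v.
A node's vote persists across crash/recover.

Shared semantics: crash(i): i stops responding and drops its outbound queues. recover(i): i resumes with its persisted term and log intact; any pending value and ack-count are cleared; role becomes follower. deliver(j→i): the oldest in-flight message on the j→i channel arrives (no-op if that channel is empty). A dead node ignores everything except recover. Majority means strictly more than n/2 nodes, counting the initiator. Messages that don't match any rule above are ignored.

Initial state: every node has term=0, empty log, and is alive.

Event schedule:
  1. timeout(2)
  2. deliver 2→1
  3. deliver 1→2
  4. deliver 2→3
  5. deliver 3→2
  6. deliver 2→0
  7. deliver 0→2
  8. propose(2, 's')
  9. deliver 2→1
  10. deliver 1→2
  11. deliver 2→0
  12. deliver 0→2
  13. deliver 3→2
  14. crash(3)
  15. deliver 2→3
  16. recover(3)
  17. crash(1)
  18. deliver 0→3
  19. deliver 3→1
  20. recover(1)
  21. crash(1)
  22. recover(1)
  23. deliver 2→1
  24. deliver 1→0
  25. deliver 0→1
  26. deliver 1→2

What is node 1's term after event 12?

1. timeout(2):  <2:cand t1 ->
2. deliver 2→1:  <1:foll t1 ->
3. deliver 1→2:  nop
4. deliver 2→3:  <3:foll t1 ->
5. deliver 3→2:  <2:lead t1 ->
6. deliver 2→0:  <0:foll t1 ->
7. deliver 0→2:  nop
8. propose(2,'s'):  <2:lead t1 s>
9. deliver 2→1:  <1:foll t1 s>
10. deliver 1→2:  nop
11. deliver 2→0:  <0:foll t1 s>
12. deliver 0→2:  nop

1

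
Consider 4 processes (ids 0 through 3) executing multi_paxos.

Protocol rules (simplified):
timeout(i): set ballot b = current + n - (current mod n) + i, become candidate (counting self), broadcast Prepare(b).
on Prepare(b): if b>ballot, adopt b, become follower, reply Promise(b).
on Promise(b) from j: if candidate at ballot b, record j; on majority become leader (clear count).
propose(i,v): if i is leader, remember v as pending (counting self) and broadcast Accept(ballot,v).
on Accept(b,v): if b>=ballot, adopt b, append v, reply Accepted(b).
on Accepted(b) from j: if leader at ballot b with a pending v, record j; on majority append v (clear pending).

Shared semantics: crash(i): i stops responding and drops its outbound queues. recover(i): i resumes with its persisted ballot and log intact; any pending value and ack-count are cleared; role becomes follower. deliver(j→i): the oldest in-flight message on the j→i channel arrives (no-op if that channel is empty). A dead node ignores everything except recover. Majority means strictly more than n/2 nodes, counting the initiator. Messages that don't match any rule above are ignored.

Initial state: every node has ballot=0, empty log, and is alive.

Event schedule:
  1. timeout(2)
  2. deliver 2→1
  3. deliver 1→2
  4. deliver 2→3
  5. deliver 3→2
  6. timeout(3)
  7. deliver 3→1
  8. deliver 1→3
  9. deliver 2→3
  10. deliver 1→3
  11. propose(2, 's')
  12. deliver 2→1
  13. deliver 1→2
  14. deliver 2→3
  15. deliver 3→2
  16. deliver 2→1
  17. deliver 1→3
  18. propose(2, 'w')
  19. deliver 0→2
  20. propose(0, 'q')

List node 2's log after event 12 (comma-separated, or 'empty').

empty

e1 timeout(2): 2[cand,b=6,-]
e2 deliver 2→1: 1[foll,b=6,-]
e3 deliver 1→2: ·
e4 deliver 2→3: 3[foll,b=6,-]
e5 deliver 3→2: 2[lead,b=6,-]
e6 timeout(3): 3[cand,b=11,-]
e7 deliver 3→1: 1[foll,b=11,-]
e8 deliver 1→3: ·
e9 deliver 2→3: ·
e10 deliver 1→3: ·
e11 propose(2,'s'): ·
e12 deliver 2→1: ·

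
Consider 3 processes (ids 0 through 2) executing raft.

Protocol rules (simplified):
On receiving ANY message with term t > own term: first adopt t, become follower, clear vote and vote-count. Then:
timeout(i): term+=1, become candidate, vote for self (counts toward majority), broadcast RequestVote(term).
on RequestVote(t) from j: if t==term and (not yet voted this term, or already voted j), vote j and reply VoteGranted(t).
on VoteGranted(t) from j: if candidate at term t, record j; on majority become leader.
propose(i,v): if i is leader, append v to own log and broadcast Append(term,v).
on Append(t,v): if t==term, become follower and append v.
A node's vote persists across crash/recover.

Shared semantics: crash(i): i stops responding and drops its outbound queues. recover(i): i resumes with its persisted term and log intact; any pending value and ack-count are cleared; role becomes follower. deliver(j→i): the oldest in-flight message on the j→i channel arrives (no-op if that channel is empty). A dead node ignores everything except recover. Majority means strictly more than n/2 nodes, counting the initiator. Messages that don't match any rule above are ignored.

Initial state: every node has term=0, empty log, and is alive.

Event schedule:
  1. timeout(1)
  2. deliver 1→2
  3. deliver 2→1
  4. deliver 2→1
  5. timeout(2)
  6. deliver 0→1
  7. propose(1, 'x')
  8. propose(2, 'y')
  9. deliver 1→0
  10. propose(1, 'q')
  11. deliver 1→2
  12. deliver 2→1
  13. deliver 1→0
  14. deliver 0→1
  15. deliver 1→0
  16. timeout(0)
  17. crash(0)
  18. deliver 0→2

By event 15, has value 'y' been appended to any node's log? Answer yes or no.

no

step 1 timeout(1): 1={cand,t=1,log=-}
step 2 deliver 1→2: 2={foll,t=1,log=-}
step 3 deliver 2→1: 1={lead,t=1,log=-}
step 4 deliver 2→1: —
step 5 timeout(2): 2={cand,t=2,log=-}
step 6 deliver 0→1: —
step 7 propose(1,'x'): 1={lead,t=1,log=x}
step 8 propose(2,'y'): —
step 9 deliver 1→0: 0={foll,t=1,log=-}
step 10 propose(1,'q'): 1={lead,t=1,log=x,q}
step 11 deliver 1→2: —
step 12 deliver 2→1: 1={foll,t=2,log=x,q}
step 13 deliver 1→0: 0={foll,t=1,log=x}
step 14 deliver 0→1: —
step 15 deliver 1→0: 0={foll,t=1,log=x,q}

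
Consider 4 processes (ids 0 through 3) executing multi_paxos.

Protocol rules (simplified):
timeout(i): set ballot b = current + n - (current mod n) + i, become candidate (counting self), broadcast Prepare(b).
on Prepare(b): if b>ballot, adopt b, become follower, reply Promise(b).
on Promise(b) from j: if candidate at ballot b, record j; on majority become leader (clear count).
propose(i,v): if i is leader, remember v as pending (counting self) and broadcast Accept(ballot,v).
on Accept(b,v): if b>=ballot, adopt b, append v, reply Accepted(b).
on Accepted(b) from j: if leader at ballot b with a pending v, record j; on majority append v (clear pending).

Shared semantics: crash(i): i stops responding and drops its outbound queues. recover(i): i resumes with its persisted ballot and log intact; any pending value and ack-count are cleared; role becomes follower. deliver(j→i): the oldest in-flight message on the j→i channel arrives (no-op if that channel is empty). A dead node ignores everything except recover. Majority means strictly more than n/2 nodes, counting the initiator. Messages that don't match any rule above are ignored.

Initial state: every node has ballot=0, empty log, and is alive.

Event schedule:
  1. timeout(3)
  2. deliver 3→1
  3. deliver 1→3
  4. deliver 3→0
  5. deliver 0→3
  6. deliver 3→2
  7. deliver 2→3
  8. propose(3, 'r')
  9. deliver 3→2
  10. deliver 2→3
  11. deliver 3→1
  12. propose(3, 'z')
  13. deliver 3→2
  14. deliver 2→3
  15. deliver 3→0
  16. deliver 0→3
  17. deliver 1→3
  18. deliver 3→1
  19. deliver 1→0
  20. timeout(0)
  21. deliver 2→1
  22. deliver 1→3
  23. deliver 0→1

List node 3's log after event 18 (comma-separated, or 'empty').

step 1 timeout(3): 3={cand,b=7,log=-}
step 2 deliver 3→1: 1={foll,b=7,log=-}
step 3 deliver 1→3: —
step 4 deliver 3→0: 0={foll,b=7,log=-}
step 5 deliver 0→3: 3={lead,b=7,log=-}
step 6 deliver 3→2: 2={foll,b=7,log=-}
step 7 deliver 2→3: —
step 8 propose(3,'r'): —
step 9 deliver 3→2: 2={foll,b=7,log=r}
step 10 deliver 2→3: —
step 11 deliver 3→1: 1={foll,b=7,log=r}
step 12 propose(3,'z'): —
step 13 deliver 3→2: 2={foll,b=7,log=r,z}
step 14 deliver 2→3: —
step 15 deliver 3→0: 0={foll,b=7,log=r}
step 16 deliver 0→3: 3={lead,b=7,log=z}
step 17 deliver 1→3: —
step 18 deliver 3→1: 1={foll,b=7,log=r,z}

z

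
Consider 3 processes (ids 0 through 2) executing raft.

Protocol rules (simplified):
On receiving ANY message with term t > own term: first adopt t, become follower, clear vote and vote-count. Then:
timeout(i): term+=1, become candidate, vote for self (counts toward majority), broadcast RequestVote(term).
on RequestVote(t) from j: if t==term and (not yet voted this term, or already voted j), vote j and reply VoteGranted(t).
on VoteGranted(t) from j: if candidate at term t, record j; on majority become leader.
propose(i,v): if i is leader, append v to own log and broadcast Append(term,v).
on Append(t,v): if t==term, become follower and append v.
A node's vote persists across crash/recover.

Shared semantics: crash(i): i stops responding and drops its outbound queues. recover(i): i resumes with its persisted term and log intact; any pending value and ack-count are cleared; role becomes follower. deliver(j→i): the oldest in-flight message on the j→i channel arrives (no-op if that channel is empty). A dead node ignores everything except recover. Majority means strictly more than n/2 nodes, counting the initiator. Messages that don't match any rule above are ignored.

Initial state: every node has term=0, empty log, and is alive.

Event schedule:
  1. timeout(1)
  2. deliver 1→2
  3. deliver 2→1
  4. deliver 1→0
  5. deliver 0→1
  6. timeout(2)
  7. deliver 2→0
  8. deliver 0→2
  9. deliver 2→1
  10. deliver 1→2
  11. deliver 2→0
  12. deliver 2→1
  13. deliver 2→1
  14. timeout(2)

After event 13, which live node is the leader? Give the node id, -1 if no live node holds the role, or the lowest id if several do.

2

e1 timeout(1): 1[cand,t=1,-]
e2 deliver 1→2: 2[foll,t=1,-]
e3 deliver 2→1: 1[lead,t=1,-]
e4 deliver 1→0: 0[foll,t=1,-]
e5 deliver 0→1: ·
e6 timeout(2): 2[cand,t=2,-]
e7 deliver 2→0: 0[foll,t=2,-]
e8 deliver 0→2: 2[lead,t=2,-]
e9 deliver 2→1: 1[foll,t=2,-]
e10 deliver 1→2: ·
e11 deliver 2→0: ·
e12 deliver 2→1: ·
e13 deliver 2→1: ·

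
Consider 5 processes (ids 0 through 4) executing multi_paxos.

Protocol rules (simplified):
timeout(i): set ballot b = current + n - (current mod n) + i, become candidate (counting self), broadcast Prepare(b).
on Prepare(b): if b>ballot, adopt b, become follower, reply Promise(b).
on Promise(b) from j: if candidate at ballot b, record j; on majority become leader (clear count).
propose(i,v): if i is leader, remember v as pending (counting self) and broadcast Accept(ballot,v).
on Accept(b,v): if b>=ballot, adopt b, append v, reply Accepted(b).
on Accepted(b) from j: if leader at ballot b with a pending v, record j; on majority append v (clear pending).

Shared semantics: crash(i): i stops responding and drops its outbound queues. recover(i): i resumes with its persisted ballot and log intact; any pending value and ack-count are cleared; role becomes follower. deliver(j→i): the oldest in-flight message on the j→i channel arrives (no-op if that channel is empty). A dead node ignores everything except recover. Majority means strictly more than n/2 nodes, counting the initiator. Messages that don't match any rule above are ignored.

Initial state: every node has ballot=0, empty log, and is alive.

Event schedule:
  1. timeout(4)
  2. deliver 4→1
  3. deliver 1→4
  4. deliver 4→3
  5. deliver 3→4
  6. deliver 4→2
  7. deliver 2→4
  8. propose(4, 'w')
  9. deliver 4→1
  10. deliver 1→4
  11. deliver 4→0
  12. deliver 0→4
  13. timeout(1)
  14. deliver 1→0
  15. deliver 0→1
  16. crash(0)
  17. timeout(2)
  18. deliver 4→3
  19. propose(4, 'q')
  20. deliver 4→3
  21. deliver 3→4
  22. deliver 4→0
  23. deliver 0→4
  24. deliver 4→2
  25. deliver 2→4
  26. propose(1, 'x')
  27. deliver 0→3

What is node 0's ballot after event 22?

after 1 — timeout(4): n4:cand/b9/[-]
after 2 — deliver 4→1: n1:foll/b9/[-]
after 3 — deliver 1→4: ·
after 4 — deliver 4→3: n3:foll/b9/[-]
after 5 — deliver 3→4: n4:lead/b9/[-]
after 6 — deliver 4→2: n2:foll/b9/[-]
after 7 — deliver 2→4: ·
after 8 — propose(4,'w'): ·
after 9 — deliver 4→1: n1:foll/b9/[w]
after 10 — deliver 1→4: ·
after 11 — deliver 4→0: n0:foll/b9/[-]
after 12 — deliver 0→4: ·
after 13 — timeout(1): n1:cand/b11/[w]
after 14 — deliver 1→0: n0:foll/b11/[-]
after 15 — deliver 0→1: ·
after 16 — crash(0): n0:✗foll/b11/[-]
after 17 — timeout(2): n2:cand/b12/[-]
after 18 — deliver 4→3: n3:foll/b9/[w]
after 19 — propose(4,'q'): ·
after 20 — deliver 4→3: n3:foll/b9/[w,q]
after 21 — deliver 3→4: ·
after 22 — deliver 4→0: ·

11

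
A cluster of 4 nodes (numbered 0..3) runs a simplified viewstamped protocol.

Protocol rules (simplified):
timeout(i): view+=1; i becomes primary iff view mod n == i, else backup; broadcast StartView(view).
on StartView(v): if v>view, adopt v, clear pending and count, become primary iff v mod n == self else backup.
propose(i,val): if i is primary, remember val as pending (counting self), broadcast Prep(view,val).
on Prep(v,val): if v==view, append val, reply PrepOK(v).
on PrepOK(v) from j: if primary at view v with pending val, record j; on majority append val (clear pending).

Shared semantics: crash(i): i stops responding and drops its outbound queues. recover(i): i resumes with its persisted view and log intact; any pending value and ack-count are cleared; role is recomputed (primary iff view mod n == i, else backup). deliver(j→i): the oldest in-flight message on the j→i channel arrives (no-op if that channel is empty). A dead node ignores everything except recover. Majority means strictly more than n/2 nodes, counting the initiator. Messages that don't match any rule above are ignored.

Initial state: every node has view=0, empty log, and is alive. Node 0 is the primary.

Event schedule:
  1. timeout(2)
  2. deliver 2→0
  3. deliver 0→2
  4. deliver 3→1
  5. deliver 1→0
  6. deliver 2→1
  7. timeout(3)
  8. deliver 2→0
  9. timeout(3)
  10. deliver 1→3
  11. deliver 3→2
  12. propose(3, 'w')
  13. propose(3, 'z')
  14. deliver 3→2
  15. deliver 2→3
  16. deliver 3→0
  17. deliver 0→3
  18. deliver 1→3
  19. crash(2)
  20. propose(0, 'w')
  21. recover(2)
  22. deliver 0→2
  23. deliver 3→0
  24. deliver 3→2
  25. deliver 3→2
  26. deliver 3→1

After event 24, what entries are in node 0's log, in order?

step 1 timeout(2): 2={back,v=1,log=-}
step 2 deliver 2→0: 0={back,v=1,log=-}
step 3 deliver 0→2: —
step 4 deliver 3→1: —
step 5 deliver 1→0: —
step 6 deliver 2→1: 1={prim,v=1,log=-}
step 7 timeout(3): 3={back,v=1,log=-}
step 8 deliver 2→0: —
step 9 timeout(3): 3={back,v=2,log=-}
step 10 deliver 1→3: —
step 11 deliver 3→2: —
step 12 propose(3,'w'): —
step 13 propose(3,'z'): —
step 14 deliver 3→2: 2={prim,v=2,log=-}
step 15 deliver 2→3: —
step 16 deliver 3→0: —
step 17 deliver 0→3: —
step 18 deliver 1→3: —
step 19 crash(2): 2={✗prim,v=2,log=-}
step 20 propose(0,'w'): —
step 21 recover(2): 2={prim,v=2,log=-}
step 22 deliver 0→2: —
step 23 deliver 3→0: 0={back,v=2,log=-}
step 24 deliver 3→2: —

empty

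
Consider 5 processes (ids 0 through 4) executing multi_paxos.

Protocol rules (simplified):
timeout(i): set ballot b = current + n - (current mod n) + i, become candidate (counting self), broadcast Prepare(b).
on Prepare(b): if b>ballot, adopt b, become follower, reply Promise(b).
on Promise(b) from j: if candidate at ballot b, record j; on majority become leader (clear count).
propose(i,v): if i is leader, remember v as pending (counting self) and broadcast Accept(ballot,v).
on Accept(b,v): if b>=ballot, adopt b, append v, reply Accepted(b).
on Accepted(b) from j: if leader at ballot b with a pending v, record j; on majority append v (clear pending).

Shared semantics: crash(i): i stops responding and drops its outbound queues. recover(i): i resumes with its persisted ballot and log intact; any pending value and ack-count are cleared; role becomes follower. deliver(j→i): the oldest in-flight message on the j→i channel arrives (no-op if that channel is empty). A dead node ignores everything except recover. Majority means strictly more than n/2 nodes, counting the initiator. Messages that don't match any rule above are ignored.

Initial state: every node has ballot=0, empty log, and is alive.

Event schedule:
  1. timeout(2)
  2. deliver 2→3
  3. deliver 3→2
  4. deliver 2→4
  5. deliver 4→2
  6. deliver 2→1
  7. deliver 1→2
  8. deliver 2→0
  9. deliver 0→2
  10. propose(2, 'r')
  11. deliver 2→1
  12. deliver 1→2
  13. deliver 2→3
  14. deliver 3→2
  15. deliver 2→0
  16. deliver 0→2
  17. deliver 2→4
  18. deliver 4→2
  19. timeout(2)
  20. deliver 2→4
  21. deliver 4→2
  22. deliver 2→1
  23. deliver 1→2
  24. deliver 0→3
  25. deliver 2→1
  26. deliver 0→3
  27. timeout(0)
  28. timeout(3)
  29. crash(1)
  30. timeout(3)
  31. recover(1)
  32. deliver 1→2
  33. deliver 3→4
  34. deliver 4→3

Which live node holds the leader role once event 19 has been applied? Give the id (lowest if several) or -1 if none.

-1

1. timeout(2):  <2:cand b7 ->
2. deliver 2→3:  <3:foll b7 ->
3. deliver 3→2:  nop
4. deliver 2→4:  <4:foll b7 ->
5. deliver 4→2:  <2:lead b7 ->
6. deliver 2→1:  <1:foll b7 ->
7. deliver 1→2:  nop
8. deliver 2→0:  <0:foll b7 ->
9. deliver 0→2:  nop
10. propose(2,'r'):  nop
11. deliver 2→1:  <1:foll b7 r>
12. deliver 1→2:  nop
13. deliver 2→3:  <3:foll b7 r>
14. deliver 3→2:  <2:lead b7 r>
15. deliver 2→0:  <0:foll b7 r>
16. deliver 0→2:  nop
17. deliver 2→4:  <4:foll b7 r>
18. deliver 4→2:  nop
19. timeout(2):  <2:cand b12 r>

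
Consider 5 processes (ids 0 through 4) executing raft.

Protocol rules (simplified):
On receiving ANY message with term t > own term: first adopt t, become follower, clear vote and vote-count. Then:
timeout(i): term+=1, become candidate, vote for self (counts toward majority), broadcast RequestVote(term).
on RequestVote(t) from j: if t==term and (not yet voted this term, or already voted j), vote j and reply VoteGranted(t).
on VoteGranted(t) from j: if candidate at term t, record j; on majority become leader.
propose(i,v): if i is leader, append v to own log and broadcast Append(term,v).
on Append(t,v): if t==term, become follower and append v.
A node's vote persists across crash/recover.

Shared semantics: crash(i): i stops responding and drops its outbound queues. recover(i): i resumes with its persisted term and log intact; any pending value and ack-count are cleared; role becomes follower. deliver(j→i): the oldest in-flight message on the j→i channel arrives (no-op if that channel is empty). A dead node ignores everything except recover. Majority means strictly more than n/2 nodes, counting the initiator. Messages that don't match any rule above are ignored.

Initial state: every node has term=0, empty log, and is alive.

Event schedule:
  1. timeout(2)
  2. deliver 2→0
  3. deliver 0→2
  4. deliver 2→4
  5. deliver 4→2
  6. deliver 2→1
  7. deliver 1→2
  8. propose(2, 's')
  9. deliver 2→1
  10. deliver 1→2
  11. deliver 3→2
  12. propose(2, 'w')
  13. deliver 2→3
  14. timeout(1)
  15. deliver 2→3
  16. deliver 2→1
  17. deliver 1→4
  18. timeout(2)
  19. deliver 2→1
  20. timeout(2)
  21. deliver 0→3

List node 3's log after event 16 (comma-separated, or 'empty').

after 1 — timeout(2): n2:cand/t1/[-]
after 2 — deliver 2→0: n0:foll/t1/[-]
after 3 — deliver 0→2: ·
after 4 — deliver 2→4: n4:foll/t1/[-]
after 5 — deliver 4→2: n2:lead/t1/[-]
after 6 — deliver 2→1: n1:foll/t1/[-]
after 7 — deliver 1→2: ·
after 8 — propose(2,'s'): n2:lead/t1/[s]
after 9 — deliver 2→1: n1:foll/t1/[s]
after 10 — deliver 1→2: ·
after 11 — deliver 3→2: ·
after 12 — propose(2,'w'): n2:lead/t1/[s,w]
after 13 — deliver 2→3: n3:foll/t1/[-]
after 14 — timeout(1): n1:cand/t2/[s]
after 15 — deliver 2→3: n3:foll/t1/[s]
after 16 — deliver 2→1: ·

s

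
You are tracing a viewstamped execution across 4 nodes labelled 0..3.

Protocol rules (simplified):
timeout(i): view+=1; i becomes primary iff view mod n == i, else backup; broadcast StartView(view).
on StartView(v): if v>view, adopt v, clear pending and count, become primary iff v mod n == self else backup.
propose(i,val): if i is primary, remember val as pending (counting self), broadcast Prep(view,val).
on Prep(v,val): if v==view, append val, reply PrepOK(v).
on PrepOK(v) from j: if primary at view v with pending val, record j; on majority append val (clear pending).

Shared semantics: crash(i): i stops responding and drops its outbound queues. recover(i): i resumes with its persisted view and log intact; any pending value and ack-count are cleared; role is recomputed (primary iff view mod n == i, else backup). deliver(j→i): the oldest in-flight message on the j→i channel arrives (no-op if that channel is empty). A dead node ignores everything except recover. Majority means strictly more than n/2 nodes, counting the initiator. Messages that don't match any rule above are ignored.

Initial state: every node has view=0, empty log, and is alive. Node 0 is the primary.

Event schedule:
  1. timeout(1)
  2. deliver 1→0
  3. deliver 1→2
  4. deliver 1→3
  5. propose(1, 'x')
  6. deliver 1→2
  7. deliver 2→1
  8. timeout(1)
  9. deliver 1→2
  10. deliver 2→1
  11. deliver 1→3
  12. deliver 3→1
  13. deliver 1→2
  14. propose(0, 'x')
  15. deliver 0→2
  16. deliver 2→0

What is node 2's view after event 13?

2

e1 timeout(1): 1[prim,v=1,-]
e2 deliver 1→0: 0[back,v=1,-]
e3 deliver 1→2: 2[back,v=1,-]
e4 deliver 1→3: 3[back,v=1,-]
e5 propose(1,'x'): ·
e6 deliver 1→2: 2[back,v=1,x]
e7 deliver 2→1: ·
e8 timeout(1): 1[back,v=2,-]
e9 deliver 1→2: 2[prim,v=2,x]
e10 deliver 2→1: ·
e11 deliver 1→3: 3[back,v=1,x]
e12 deliver 3→1: ·
e13 deliver 1→2: ·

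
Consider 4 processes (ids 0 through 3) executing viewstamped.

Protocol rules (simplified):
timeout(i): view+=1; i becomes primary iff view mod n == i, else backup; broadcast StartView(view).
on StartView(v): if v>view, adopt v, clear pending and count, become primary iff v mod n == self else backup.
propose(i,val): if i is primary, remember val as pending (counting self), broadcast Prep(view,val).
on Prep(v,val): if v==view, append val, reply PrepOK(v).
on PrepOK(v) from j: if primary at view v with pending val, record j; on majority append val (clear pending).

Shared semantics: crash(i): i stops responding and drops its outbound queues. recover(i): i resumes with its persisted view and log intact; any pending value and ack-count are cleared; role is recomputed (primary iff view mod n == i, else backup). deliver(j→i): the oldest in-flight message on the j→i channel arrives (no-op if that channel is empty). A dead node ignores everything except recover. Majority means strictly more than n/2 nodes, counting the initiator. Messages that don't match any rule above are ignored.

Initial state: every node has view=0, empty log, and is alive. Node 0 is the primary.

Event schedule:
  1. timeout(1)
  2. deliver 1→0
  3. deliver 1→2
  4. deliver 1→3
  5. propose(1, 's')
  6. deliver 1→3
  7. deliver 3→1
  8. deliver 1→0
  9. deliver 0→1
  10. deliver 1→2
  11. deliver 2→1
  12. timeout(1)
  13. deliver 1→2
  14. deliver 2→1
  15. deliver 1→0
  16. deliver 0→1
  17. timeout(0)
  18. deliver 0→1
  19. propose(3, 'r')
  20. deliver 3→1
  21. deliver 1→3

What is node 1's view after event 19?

3

e1 timeout(1): 1[prim,v=1,-]
e2 deliver 1→0: 0[back,v=1,-]
e3 deliver 1→2: 2[back,v=1,-]
e4 deliver 1→3: 3[back,v=1,-]
e5 propose(1,'s'): ·
e6 deliver 1→3: 3[back,v=1,s]
e7 deliver 3→1: ·
e8 deliver 1→0: 0[back,v=1,s]
e9 deliver 0→1: 1[prim,v=1,s]
e10 deliver 1→2: 2[back,v=1,s]
e11 deliver 2→1: ·
e12 timeout(1): 1[back,v=2,s]
e13 deliver 1→2: 2[prim,v=2,s]
e14 deliver 2→1: ·
e15 deliver 1→0: 0[back,v=2,s]
e16 deliver 0→1: ·
e17 timeout(0): 0[back,v=3,s]
e18 deliver 0→1: 1[back,v=3,s]
e19 propose(3,'r'): ·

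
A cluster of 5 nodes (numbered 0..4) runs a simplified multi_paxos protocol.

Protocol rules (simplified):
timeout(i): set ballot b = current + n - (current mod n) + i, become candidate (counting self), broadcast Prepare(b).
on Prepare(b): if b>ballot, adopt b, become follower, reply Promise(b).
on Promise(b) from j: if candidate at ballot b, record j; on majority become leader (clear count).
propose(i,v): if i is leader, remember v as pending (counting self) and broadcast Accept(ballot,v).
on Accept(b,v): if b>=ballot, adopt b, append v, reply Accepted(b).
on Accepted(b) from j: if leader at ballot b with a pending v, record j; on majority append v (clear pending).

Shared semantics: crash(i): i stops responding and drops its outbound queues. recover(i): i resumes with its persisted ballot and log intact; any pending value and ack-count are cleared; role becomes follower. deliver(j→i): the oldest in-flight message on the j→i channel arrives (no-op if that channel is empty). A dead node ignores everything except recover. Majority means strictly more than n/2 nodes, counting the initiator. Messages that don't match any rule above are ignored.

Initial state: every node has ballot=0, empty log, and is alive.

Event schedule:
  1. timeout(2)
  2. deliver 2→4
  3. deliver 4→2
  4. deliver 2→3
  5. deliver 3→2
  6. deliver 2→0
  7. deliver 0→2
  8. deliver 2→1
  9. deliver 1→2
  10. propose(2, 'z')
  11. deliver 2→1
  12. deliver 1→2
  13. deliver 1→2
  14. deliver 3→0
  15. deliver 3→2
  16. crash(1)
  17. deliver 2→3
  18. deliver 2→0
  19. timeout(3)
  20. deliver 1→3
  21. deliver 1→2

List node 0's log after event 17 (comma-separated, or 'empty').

empty

step 1 timeout(2): 2={cand,b=7,log=-}
step 2 deliver 2→4: 4={foll,b=7,log=-}
step 3 deliver 4→2: —
step 4 deliver 2→3: 3={foll,b=7,log=-}
step 5 deliver 3→2: 2={lead,b=7,log=-}
step 6 deliver 2→0: 0={foll,b=7,log=-}
step 7 deliver 0→2: —
step 8 deliver 2→1: 1={foll,b=7,log=-}
step 9 deliver 1→2: —
step 10 propose(2,'z'): —
step 11 deliver 2→1: 1={foll,b=7,log=z}
step 12 deliver 1→2: —
step 13 deliver 1→2: —
step 14 deliver 3→0: —
step 15 deliver 3→2: —
step 16 crash(1): 1={✗foll,b=7,log=z}
step 17 deliver 2→3: 3={foll,b=7,log=z}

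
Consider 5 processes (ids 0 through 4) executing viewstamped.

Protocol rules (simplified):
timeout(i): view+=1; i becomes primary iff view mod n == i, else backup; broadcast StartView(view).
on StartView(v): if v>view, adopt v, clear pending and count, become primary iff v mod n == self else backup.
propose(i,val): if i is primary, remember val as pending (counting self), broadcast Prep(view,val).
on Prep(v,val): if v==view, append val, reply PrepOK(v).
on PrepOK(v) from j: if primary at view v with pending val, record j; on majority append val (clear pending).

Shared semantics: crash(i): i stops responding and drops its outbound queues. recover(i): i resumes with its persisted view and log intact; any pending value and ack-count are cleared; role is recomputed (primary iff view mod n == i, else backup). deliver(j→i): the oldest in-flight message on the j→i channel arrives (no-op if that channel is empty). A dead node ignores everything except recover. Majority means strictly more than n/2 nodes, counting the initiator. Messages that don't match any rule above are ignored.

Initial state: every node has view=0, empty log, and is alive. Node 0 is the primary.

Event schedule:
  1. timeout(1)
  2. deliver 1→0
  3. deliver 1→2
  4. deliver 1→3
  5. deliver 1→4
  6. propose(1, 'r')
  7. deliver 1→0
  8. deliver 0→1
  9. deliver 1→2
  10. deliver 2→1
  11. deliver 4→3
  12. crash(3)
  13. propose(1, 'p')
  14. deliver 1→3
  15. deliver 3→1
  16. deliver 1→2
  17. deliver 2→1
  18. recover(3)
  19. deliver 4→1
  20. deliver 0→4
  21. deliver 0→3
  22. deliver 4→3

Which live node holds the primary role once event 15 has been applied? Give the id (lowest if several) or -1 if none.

[1] timeout(1) → N1(prim v1 [-])
[2] deliver 1→0 → N0(back v1 [-])
[3] deliver 1→2 → N2(back v1 [-])
[4] deliver 1→3 → N3(back v1 [-])
[5] deliver 1→4 → N4(back v1 [-])
[6] propose(1,'r') → ∅
[7] deliver 1→0 → N0(back v1 [r])
[8] deliver 0→1 → ∅
[9] deliver 1→2 → N2(back v1 [r])
[10] deliver 2→1 → N1(prim v1 [r])
[11] deliver 4→3 → ∅
[12] crash(3) → N3(✗back v1 [-])
[13] propose(1,'p') → ∅
[14] deliver 1→3 → ∅
[15] deliver 3→1 → ∅

1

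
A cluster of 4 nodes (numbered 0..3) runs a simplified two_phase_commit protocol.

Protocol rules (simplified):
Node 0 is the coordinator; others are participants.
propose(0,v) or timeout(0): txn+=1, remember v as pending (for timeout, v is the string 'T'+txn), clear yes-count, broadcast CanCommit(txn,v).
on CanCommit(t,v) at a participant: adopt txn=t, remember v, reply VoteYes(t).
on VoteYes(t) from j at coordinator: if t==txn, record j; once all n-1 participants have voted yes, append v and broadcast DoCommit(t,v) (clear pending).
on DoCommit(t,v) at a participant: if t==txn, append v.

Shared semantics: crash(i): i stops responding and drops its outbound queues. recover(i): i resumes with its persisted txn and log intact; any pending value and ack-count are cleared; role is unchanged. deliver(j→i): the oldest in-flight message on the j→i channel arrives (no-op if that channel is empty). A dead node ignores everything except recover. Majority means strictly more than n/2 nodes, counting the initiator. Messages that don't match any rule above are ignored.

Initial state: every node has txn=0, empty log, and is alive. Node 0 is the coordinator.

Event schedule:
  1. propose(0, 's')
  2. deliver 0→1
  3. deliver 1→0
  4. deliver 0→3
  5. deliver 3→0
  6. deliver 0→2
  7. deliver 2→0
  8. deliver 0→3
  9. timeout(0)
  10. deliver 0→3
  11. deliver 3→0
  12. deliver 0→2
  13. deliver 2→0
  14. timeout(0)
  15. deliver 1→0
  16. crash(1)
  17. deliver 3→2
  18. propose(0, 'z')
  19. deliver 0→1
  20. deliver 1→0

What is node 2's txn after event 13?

after 1 — propose(0,'s'): n0:coor/t1/[-]
after 2 — deliver 0→1: n1:part/t1/[-]
after 3 — deliver 1→0: ·
after 4 — deliver 0→3: n3:part/t1/[-]
after 5 — deliver 3→0: ·
after 6 — deliver 0→2: n2:part/t1/[-]
after 7 — deliver 2→0: n0:coor/t1/[s]
after 8 — deliver 0→3: n3:part/t1/[s]
after 9 — timeout(0): n0:coor/t2/[s]
after 10 — deliver 0→3: n3:part/t2/[s]
after 11 — deliver 3→0: ·
after 12 — deliver 0→2: n2:part/t1/[s]
after 13 — deliver 2→0: ·

1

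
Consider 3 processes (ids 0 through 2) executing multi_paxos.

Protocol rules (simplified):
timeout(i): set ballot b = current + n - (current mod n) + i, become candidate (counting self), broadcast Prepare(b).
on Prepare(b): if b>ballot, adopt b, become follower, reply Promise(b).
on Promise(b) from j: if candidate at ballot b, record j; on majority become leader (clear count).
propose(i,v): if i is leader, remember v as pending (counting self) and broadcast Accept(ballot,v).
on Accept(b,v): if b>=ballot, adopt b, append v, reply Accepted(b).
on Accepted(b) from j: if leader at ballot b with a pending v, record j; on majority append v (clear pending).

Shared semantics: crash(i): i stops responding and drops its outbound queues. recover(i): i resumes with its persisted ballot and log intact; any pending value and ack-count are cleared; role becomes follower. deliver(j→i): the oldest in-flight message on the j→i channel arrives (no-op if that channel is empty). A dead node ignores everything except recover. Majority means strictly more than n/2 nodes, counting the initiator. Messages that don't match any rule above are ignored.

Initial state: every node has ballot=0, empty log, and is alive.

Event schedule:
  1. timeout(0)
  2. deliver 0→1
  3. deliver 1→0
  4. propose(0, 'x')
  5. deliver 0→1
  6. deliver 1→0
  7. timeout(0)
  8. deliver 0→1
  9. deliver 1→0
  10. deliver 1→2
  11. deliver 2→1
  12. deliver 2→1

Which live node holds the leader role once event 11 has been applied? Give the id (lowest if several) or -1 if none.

after 1 — timeout(0): n0:cand/b3/[-]
after 2 — deliver 0→1: n1:foll/b3/[-]
after 3 — deliver 1→0: n0:lead/b3/[-]
after 4 — propose(0,'x'): ·
after 5 — deliver 0→1: n1:foll/b3/[x]
after 6 — deliver 1→0: n0:lead/b3/[x]
after 7 — timeout(0): n0:cand/b6/[x]
after 8 — deliver 0→1: n1:foll/b6/[x]
after 9 — deliver 1→0: n0:lead/b6/[x]
after 10 — deliver 1→2: ·
after 11 — deliver 2→1: ·

0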